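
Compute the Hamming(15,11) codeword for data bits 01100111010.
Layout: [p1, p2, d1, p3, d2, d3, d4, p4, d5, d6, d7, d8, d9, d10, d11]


Parity bits: p1=0, p2=0, p3=0, p4=0

000011000111010


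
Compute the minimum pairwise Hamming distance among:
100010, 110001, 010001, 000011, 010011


Comparing all pairs, minimum distance: 1
Can detect 0 errors, correct 0 errors

1


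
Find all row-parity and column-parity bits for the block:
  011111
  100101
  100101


Row parities: 111
Column parities: 011111

Row P: 111, Col P: 011111, Corner: 1


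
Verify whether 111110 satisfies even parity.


Number of 1s: 5

No, parity error (5 ones)


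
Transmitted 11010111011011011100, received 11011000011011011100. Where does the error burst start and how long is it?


XOR: 00001111000000000000

Burst at position 4, length 4


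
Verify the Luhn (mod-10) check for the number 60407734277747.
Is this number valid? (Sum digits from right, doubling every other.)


Luhn sum = 71
71 mod 10 = 1

Invalid (Luhn sum mod 10 = 1)


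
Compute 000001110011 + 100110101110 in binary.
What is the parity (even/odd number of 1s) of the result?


000001110011 = 115
100110101110 = 2478
Sum = 2593 = 101000100001
1s count = 4

even parity (4 ones in 101000100001)


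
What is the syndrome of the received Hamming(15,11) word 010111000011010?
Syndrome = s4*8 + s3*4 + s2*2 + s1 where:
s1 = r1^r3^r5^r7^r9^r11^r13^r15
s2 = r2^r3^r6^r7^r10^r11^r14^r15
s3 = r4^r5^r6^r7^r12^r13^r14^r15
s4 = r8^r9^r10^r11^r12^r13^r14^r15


s1=0, s2=0, s3=1, s4=1

Syndrome = 12 (error at position 12)


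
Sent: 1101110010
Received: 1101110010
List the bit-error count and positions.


XOR: 0000000000

0 errors (received matches sent)


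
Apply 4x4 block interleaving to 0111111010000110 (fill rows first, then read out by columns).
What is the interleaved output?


Matrix:
  0111
  1110
  1000
  0110
Read columns: 0110110111011000

0110110111011000


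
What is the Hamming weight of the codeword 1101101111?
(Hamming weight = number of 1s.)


Counting 1s in 1101101111

8


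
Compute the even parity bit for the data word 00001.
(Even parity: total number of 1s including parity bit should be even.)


Number of 1s in data: 1
Parity bit: 1

1


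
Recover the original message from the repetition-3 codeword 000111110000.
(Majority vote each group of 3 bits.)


Groups: 000, 111, 110, 000
Majority votes: 0110

0110


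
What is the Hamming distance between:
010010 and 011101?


XOR: 001111
Count of 1s: 4

4


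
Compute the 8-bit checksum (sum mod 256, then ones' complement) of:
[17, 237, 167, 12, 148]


Sum = 581 mod 256 = 69
Complement = 186

186


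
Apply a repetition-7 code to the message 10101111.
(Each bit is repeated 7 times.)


Each bit -> 7 copies

11111110000000111111100000001111111111111111111111111111


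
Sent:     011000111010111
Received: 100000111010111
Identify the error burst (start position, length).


XOR: 111000000000000

Burst at position 0, length 3


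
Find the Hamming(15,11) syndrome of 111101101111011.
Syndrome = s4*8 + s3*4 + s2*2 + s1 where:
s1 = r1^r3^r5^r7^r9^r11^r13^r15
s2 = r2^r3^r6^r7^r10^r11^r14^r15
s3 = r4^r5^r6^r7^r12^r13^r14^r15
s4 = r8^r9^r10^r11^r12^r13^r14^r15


s1=0, s2=0, s3=0, s4=0

Syndrome = 0 (no error)


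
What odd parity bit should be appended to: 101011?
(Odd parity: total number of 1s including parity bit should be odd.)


Number of 1s in data: 4
Parity bit: 1

1


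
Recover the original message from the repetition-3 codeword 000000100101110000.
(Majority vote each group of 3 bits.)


Groups: 000, 000, 100, 101, 110, 000
Majority votes: 000110

000110


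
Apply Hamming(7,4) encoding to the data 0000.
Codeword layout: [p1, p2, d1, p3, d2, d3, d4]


Parity bits: p1=0, p2=0, p3=0

0000000


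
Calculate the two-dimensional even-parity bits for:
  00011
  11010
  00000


Row parities: 010
Column parities: 11001

Row P: 010, Col P: 11001, Corner: 1


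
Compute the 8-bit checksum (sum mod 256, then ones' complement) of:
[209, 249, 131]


Sum = 589 mod 256 = 77
Complement = 178

178


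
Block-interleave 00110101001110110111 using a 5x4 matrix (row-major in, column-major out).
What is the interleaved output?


Matrix:
  0011
  0101
  0011
  1011
  0111
Read columns: 00010010011011111111

00010010011011111111


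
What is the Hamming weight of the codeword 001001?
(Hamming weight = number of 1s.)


Counting 1s in 001001

2


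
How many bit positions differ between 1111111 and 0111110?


XOR: 1000001
Count of 1s: 2

2


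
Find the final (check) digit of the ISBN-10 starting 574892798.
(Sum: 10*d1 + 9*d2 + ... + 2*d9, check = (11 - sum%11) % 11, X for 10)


Weighted sum: 336
336 mod 11 = 6

Check digit: 5


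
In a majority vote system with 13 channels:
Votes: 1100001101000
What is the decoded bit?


Ones: 5 out of 13
Threshold: 7

0 (5/13 voted 1)


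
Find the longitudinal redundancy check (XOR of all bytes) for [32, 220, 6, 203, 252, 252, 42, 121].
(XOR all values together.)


XOR chain: 32 ^ 220 ^ 6 ^ 203 ^ 252 ^ 252 ^ 42 ^ 121 = 98

98


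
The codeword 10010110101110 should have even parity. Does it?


Number of 1s: 8

Yes, parity is correct (8 ones)


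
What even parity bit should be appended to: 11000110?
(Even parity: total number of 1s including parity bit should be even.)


Number of 1s in data: 4
Parity bit: 0

0


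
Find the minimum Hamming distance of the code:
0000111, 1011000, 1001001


Comparing all pairs, minimum distance: 2
Can detect 1 errors, correct 0 errors

2


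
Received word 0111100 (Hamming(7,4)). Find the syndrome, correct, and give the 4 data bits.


Syndrome = 0: no error detected

Data: 1100 (no errors)


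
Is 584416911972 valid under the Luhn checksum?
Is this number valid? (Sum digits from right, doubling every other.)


Luhn sum = 57
57 mod 10 = 7

Invalid (Luhn sum mod 10 = 7)


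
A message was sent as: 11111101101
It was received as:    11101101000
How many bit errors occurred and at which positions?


XOR: 00010000101

3 error(s) at position(s): 3, 8, 10


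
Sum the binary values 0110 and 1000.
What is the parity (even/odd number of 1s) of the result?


0110 = 6
1000 = 8
Sum = 14 = 1110
1s count = 3

odd parity (3 ones in 1110)


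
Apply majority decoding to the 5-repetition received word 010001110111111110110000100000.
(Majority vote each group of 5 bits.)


Groups: 01000, 11101, 11111, 11011, 00001, 00000
Majority votes: 011100

011100


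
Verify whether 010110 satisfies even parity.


Number of 1s: 3

No, parity error (3 ones)


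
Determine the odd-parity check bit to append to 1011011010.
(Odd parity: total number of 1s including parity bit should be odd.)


Number of 1s in data: 6
Parity bit: 1

1


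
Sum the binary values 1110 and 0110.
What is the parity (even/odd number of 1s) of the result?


1110 = 14
0110 = 6
Sum = 20 = 10100
1s count = 2

even parity (2 ones in 10100)


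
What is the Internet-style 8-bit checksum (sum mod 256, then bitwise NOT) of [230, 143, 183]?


Sum = 556 mod 256 = 44
Complement = 211

211


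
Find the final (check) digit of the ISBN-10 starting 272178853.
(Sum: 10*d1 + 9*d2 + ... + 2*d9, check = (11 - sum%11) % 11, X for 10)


Weighted sum: 241
241 mod 11 = 10

Check digit: 1


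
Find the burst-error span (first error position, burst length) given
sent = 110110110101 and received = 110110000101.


XOR: 000000110000

Burst at position 6, length 2


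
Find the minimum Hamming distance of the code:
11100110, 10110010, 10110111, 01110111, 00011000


Comparing all pairs, minimum distance: 2
Can detect 1 errors, correct 0 errors

2


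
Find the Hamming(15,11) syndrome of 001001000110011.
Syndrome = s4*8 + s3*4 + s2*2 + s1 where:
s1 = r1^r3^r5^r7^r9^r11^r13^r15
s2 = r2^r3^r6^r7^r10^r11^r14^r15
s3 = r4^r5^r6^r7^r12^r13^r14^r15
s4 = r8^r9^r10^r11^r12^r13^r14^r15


s1=1, s2=0, s3=1, s4=0

Syndrome = 5 (error at position 5)


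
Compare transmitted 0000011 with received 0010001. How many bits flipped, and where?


XOR: 0010010

2 error(s) at position(s): 2, 5


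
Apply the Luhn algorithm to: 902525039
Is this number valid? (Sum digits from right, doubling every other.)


Luhn sum = 30
30 mod 10 = 0

Valid (Luhn sum mod 10 = 0)


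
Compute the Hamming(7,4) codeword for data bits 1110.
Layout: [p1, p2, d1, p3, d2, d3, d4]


Parity bits: p1=0, p2=0, p3=0

0010110


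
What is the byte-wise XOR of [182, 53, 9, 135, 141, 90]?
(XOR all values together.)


XOR chain: 182 ^ 53 ^ 9 ^ 135 ^ 141 ^ 90 = 218

218


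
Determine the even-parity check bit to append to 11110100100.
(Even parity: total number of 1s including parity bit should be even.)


Number of 1s in data: 6
Parity bit: 0

0


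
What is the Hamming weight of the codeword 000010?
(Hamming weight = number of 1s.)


Counting 1s in 000010

1


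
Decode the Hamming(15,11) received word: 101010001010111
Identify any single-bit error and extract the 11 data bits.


Syndrome = 9: error at position 9

Data: 11000010111 (corrected bit 9)


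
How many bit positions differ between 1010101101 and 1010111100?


XOR: 0000010001
Count of 1s: 2

2


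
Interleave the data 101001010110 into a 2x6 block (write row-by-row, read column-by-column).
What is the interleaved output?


Matrix:
  101001
  010110
Read columns: 100110010110

100110010110


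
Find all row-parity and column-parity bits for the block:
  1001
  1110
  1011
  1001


Row parities: 0110
Column parities: 0101

Row P: 0110, Col P: 0101, Corner: 0


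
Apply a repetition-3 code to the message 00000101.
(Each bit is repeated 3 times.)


Each bit -> 3 copies

000000000000000111000111


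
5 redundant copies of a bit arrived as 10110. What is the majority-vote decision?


Ones: 3 out of 5
Threshold: 3

1 (3/5 voted 1)


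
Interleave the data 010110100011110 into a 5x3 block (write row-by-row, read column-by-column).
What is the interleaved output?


Matrix:
  010
  110
  100
  011
  110
Read columns: 011011101100010

011011101100010


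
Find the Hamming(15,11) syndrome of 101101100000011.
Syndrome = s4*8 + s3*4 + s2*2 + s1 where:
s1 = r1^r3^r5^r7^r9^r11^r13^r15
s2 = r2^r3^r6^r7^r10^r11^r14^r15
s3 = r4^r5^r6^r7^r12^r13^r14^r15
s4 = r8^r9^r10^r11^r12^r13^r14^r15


s1=0, s2=1, s3=1, s4=0

Syndrome = 6 (error at position 6)


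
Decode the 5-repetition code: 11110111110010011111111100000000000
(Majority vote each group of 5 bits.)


Groups: 11110, 11111, 00100, 11111, 11110, 00000, 00000
Majority votes: 1101100

1101100


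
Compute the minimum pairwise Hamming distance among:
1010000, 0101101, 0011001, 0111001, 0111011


Comparing all pairs, minimum distance: 1
Can detect 0 errors, correct 0 errors

1


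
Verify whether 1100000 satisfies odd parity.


Number of 1s: 2

No, parity error (2 ones)


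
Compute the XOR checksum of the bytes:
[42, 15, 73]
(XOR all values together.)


XOR chain: 42 ^ 15 ^ 73 = 108

108


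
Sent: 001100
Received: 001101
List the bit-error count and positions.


XOR: 000001

1 error(s) at position(s): 5


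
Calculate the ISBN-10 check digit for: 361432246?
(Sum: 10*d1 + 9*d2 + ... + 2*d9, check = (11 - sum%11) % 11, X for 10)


Weighted sum: 180
180 mod 11 = 4

Check digit: 7


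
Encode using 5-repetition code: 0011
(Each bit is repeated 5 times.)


Each bit -> 5 copies

00000000001111111111


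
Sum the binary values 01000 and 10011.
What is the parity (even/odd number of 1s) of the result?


01000 = 8
10011 = 19
Sum = 27 = 11011
1s count = 4

even parity (4 ones in 11011)


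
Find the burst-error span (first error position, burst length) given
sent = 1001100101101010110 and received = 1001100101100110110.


XOR: 0000000000001100000

Burst at position 12, length 2


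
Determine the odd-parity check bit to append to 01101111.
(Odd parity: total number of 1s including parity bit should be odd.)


Number of 1s in data: 6
Parity bit: 1

1


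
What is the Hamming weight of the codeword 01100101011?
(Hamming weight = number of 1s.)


Counting 1s in 01100101011

6


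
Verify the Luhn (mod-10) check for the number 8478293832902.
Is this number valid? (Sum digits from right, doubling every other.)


Luhn sum = 69
69 mod 10 = 9

Invalid (Luhn sum mod 10 = 9)


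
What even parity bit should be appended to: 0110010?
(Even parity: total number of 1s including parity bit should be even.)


Number of 1s in data: 3
Parity bit: 1

1


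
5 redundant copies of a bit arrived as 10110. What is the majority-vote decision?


Ones: 3 out of 5
Threshold: 3

1 (3/5 voted 1)


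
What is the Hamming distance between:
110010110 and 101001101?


XOR: 011011011
Count of 1s: 6

6


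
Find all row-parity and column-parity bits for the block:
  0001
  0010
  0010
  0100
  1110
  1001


Row parities: 111110
Column parities: 0010

Row P: 111110, Col P: 0010, Corner: 1


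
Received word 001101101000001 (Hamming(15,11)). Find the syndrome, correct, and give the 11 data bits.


Syndrome = 0: no error detected

Data: 10111000001 (no errors)


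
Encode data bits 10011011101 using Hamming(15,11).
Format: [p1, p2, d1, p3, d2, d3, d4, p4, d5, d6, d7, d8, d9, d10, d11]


Parity bits: p1=0, p2=0, p3=0, p4=1

001000111011101


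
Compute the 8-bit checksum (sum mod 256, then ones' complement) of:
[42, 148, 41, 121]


Sum = 352 mod 256 = 96
Complement = 159

159


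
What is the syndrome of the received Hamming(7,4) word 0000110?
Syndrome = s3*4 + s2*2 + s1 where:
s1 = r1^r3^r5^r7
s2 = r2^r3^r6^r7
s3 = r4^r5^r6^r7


s1=1, s2=1, s3=0

Syndrome = 3 (error at position 3)


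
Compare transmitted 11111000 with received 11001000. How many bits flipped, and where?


XOR: 00110000

2 error(s) at position(s): 2, 3


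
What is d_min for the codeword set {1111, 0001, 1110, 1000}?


Comparing all pairs, minimum distance: 1
Can detect 0 errors, correct 0 errors

1


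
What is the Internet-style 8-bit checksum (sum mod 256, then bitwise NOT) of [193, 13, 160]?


Sum = 366 mod 256 = 110
Complement = 145

145


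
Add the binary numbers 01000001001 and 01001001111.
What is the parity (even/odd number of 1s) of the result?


01000001001 = 521
01001001111 = 591
Sum = 1112 = 10001011000
1s count = 4

even parity (4 ones in 10001011000)


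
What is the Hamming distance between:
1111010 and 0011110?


XOR: 1100100
Count of 1s: 3

3


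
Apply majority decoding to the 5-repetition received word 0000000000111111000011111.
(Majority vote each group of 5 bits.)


Groups: 00000, 00000, 11111, 10000, 11111
Majority votes: 00101

00101


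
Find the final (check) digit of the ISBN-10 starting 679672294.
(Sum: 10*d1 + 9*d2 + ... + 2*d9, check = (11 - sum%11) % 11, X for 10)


Weighted sum: 332
332 mod 11 = 2

Check digit: 9


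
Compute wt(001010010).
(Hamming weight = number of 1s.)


Counting 1s in 001010010

3


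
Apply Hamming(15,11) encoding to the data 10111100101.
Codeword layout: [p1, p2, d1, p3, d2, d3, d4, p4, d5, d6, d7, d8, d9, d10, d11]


Parity bits: p1=1, p2=1, p3=0, p4=0

111001101100101


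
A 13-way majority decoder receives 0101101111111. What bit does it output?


Ones: 10 out of 13
Threshold: 7

1 (10/13 voted 1)


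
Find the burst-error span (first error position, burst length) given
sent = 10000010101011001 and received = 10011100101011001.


XOR: 00011110000000000

Burst at position 3, length 4


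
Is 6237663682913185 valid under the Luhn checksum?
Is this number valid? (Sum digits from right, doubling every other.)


Luhn sum = 77
77 mod 10 = 7

Invalid (Luhn sum mod 10 = 7)


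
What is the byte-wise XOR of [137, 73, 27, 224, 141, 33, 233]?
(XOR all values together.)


XOR chain: 137 ^ 73 ^ 27 ^ 224 ^ 141 ^ 33 ^ 233 = 126

126


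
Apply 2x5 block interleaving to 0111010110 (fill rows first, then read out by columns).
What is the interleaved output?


Matrix:
  01110
  10110
Read columns: 0110111100

0110111100


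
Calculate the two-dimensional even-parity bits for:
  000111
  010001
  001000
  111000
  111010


Row parities: 10110
Column parities: 011100

Row P: 10110, Col P: 011100, Corner: 1


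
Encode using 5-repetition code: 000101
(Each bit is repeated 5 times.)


Each bit -> 5 copies

000000000000000111110000011111


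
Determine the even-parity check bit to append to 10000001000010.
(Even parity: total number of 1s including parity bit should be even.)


Number of 1s in data: 3
Parity bit: 1

1


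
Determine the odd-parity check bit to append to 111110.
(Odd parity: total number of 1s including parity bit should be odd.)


Number of 1s in data: 5
Parity bit: 0

0


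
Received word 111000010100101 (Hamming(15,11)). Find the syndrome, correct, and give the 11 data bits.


Syndrome = 0: no error detected

Data: 10000100101 (no errors)


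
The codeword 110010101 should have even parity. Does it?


Number of 1s: 5

No, parity error (5 ones)


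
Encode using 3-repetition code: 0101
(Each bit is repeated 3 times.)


Each bit -> 3 copies

000111000111


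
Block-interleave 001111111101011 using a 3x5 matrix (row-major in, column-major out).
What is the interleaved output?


Matrix:
  00111
  11111
  01011
Read columns: 010011110111111

010011110111111


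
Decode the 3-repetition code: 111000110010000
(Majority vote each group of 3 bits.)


Groups: 111, 000, 110, 010, 000
Majority votes: 10100

10100


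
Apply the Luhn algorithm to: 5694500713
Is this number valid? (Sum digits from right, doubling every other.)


Luhn sum = 33
33 mod 10 = 3

Invalid (Luhn sum mod 10 = 3)


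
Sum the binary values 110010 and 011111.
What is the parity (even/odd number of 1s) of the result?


110010 = 50
011111 = 31
Sum = 81 = 1010001
1s count = 3

odd parity (3 ones in 1010001)


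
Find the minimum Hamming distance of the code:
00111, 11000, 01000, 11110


Comparing all pairs, minimum distance: 1
Can detect 0 errors, correct 0 errors

1


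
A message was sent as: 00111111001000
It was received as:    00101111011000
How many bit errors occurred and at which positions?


XOR: 00010000010000

2 error(s) at position(s): 3, 9


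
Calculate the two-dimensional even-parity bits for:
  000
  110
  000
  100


Row parities: 0001
Column parities: 010

Row P: 0001, Col P: 010, Corner: 1


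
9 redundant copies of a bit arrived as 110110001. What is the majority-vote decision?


Ones: 5 out of 9
Threshold: 5

1 (5/9 voted 1)


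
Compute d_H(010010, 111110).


XOR: 101100
Count of 1s: 3

3


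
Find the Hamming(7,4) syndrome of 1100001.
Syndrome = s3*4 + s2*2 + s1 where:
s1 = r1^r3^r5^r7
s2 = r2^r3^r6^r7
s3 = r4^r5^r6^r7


s1=0, s2=0, s3=1

Syndrome = 4 (error at position 4)


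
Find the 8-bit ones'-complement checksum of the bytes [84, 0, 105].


Sum = 189 mod 256 = 189
Complement = 66

66


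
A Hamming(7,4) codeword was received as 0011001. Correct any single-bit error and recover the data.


Syndrome = 0: no error detected

Data: 1001 (no errors)


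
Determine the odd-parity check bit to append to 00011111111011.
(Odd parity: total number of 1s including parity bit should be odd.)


Number of 1s in data: 10
Parity bit: 1

1


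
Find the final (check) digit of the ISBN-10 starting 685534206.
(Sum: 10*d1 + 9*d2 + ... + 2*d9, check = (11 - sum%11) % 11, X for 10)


Weighted sum: 265
265 mod 11 = 1

Check digit: X


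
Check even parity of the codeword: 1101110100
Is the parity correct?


Number of 1s: 6

Yes, parity is correct (6 ones)


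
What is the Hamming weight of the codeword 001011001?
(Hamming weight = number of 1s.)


Counting 1s in 001011001

4


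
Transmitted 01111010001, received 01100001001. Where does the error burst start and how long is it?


XOR: 00011011000

Burst at position 3, length 5


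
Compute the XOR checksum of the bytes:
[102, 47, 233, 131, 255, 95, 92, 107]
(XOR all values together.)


XOR chain: 102 ^ 47 ^ 233 ^ 131 ^ 255 ^ 95 ^ 92 ^ 107 = 180

180


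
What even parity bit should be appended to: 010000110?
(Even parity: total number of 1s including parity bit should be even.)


Number of 1s in data: 3
Parity bit: 1

1


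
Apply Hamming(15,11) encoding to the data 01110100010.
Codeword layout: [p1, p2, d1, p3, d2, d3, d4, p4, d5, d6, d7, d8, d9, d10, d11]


Parity bits: p1=0, p2=0, p3=0, p4=0

000011100100010


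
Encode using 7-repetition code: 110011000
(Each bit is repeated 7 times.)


Each bit -> 7 copies

111111111111110000000000000011111111111111000000000000000000000


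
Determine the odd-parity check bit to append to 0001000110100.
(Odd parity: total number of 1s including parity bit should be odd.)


Number of 1s in data: 4
Parity bit: 1

1


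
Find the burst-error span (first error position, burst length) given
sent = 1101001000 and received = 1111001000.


XOR: 0010000000

Burst at position 2, length 1


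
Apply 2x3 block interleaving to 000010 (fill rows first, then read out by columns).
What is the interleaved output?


Matrix:
  000
  010
Read columns: 000100

000100


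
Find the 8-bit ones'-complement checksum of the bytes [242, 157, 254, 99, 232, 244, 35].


Sum = 1263 mod 256 = 239
Complement = 16

16


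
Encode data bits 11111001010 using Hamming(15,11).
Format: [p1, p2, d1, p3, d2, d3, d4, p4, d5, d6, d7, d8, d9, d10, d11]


Parity bits: p1=0, p2=0, p3=1, p4=1

001111111001010


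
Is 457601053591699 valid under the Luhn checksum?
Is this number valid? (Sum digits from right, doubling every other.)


Luhn sum = 57
57 mod 10 = 7

Invalid (Luhn sum mod 10 = 7)


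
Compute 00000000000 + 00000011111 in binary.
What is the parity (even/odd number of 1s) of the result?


00000000000 = 0
00000011111 = 31
Sum = 31 = 11111
1s count = 5

odd parity (5 ones in 11111)


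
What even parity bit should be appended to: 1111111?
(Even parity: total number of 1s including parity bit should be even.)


Number of 1s in data: 7
Parity bit: 1

1


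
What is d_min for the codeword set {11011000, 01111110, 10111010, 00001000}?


Comparing all pairs, minimum distance: 3
Can detect 2 errors, correct 1 errors

3


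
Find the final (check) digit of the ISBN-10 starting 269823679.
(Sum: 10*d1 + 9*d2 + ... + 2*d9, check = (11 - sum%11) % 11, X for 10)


Weighted sum: 292
292 mod 11 = 6

Check digit: 5


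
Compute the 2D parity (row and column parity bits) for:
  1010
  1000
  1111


Row parities: 010
Column parities: 1101

Row P: 010, Col P: 1101, Corner: 1


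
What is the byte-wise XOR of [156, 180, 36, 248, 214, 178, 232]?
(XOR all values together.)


XOR chain: 156 ^ 180 ^ 36 ^ 248 ^ 214 ^ 178 ^ 232 = 120

120


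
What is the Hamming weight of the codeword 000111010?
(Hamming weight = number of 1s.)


Counting 1s in 000111010

4


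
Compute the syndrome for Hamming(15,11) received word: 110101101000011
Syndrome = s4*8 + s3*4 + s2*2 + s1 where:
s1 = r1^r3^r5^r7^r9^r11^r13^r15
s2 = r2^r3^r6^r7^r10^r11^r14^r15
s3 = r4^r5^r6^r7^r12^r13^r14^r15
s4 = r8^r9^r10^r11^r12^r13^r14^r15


s1=0, s2=1, s3=1, s4=1

Syndrome = 14 (error at position 14)


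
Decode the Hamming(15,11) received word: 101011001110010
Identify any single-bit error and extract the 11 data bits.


Syndrome = 7: error at position 7

Data: 11111110010 (corrected bit 7)


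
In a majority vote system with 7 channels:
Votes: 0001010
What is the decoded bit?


Ones: 2 out of 7
Threshold: 4

0 (2/7 voted 1)


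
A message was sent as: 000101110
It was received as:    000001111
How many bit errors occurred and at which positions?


XOR: 000100001

2 error(s) at position(s): 3, 8


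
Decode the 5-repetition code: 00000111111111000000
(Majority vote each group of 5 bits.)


Groups: 00000, 11111, 11110, 00000
Majority votes: 0110

0110


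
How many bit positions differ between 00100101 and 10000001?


XOR: 10100100
Count of 1s: 3

3


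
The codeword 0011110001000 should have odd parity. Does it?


Number of 1s: 5

Yes, parity is correct (5 ones)


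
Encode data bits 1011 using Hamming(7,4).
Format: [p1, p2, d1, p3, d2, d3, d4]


Parity bits: p1=0, p2=1, p3=0

0110011


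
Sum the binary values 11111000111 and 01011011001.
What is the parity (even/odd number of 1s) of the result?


11111000111 = 1991
01011011001 = 729
Sum = 2720 = 101010100000
1s count = 4

even parity (4 ones in 101010100000)


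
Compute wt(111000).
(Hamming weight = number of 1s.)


Counting 1s in 111000

3


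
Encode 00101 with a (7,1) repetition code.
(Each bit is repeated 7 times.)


Each bit -> 7 copies

00000000000000111111100000001111111


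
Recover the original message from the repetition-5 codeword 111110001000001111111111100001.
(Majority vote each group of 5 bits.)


Groups: 11111, 00010, 00001, 11111, 11111, 00001
Majority votes: 100110

100110


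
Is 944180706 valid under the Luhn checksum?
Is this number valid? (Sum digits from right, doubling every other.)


Luhn sum = 44
44 mod 10 = 4

Invalid (Luhn sum mod 10 = 4)


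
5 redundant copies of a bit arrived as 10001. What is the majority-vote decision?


Ones: 2 out of 5
Threshold: 3

0 (2/5 voted 1)


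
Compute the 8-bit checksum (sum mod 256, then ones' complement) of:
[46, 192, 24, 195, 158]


Sum = 615 mod 256 = 103
Complement = 152

152


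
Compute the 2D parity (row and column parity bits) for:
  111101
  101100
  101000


Row parities: 110
Column parities: 111001

Row P: 110, Col P: 111001, Corner: 0


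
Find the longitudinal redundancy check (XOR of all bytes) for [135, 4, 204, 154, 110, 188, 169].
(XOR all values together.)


XOR chain: 135 ^ 4 ^ 204 ^ 154 ^ 110 ^ 188 ^ 169 = 174

174


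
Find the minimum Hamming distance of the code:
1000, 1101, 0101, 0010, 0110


Comparing all pairs, minimum distance: 1
Can detect 0 errors, correct 0 errors

1


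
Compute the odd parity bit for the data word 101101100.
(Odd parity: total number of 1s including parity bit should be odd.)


Number of 1s in data: 5
Parity bit: 0

0


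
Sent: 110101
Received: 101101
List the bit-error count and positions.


XOR: 011000

2 error(s) at position(s): 1, 2


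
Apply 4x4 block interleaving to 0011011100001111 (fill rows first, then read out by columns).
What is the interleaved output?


Matrix:
  0011
  0111
  0000
  1111
Read columns: 0001010111011101

0001010111011101


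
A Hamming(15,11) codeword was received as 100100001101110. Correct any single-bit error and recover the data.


Syndrome = 9: error at position 9

Data: 00000101110 (corrected bit 9)


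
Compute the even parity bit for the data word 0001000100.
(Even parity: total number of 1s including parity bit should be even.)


Number of 1s in data: 2
Parity bit: 0

0


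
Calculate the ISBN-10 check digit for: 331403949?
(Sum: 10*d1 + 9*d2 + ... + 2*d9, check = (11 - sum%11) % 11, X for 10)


Weighted sum: 174
174 mod 11 = 9

Check digit: 2


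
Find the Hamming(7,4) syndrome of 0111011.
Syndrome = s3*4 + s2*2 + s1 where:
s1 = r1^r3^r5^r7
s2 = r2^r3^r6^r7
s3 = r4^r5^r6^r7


s1=0, s2=0, s3=1

Syndrome = 4 (error at position 4)


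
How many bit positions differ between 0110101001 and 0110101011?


XOR: 0000000010
Count of 1s: 1

1


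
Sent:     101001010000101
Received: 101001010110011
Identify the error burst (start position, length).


XOR: 000000000110110

Burst at position 9, length 5


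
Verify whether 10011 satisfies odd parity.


Number of 1s: 3

Yes, parity is correct (3 ones)


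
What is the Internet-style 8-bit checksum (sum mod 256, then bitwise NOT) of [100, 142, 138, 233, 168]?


Sum = 781 mod 256 = 13
Complement = 242

242


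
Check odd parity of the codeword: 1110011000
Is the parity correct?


Number of 1s: 5

Yes, parity is correct (5 ones)


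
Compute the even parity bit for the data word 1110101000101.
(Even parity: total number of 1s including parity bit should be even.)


Number of 1s in data: 7
Parity bit: 1

1


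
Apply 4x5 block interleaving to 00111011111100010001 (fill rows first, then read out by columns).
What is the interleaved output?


Matrix:
  00111
  01111
  11000
  10001
Read columns: 00110110110011001101

00110110110011001101


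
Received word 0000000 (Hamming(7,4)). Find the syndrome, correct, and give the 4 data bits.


Syndrome = 0: no error detected

Data: 0000 (no errors)


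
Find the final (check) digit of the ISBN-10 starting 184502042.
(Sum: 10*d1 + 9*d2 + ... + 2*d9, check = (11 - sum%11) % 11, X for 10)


Weighted sum: 175
175 mod 11 = 10

Check digit: 1


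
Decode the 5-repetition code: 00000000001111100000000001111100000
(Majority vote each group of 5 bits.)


Groups: 00000, 00000, 11111, 00000, 00000, 11111, 00000
Majority votes: 0010010

0010010


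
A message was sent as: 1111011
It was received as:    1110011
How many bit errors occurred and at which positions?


XOR: 0001000

1 error(s) at position(s): 3


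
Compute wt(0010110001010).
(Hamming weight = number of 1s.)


Counting 1s in 0010110001010

5


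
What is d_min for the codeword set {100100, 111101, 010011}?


Comparing all pairs, minimum distance: 3
Can detect 2 errors, correct 1 errors

3


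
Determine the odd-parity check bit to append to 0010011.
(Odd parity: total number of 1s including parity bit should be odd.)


Number of 1s in data: 3
Parity bit: 0

0


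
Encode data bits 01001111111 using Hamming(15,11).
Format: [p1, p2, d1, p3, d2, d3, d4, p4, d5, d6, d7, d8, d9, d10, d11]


Parity bits: p1=1, p2=0, p3=1, p4=1

100110011111111


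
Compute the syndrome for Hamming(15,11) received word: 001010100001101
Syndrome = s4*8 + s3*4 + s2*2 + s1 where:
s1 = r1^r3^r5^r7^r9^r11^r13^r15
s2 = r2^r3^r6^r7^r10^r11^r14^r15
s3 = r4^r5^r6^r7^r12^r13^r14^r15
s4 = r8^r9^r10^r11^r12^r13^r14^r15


s1=1, s2=1, s3=1, s4=1

Syndrome = 15 (error at position 15)


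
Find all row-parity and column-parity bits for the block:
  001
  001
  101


Row parities: 110
Column parities: 101

Row P: 110, Col P: 101, Corner: 0


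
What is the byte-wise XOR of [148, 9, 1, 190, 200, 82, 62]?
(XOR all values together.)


XOR chain: 148 ^ 9 ^ 1 ^ 190 ^ 200 ^ 82 ^ 62 = 134

134


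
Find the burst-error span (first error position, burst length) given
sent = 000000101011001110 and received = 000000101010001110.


XOR: 000000000001000000

Burst at position 11, length 1


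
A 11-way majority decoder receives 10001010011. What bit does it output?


Ones: 5 out of 11
Threshold: 6

0 (5/11 voted 1)


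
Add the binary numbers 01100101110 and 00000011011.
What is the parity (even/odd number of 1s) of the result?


01100101110 = 814
00000011011 = 27
Sum = 841 = 1101001001
1s count = 5

odd parity (5 ones in 1101001001)


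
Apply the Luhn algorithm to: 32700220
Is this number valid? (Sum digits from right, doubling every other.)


Luhn sum = 19
19 mod 10 = 9

Invalid (Luhn sum mod 10 = 9)


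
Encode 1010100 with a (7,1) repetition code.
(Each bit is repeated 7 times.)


Each bit -> 7 copies

1111111000000011111110000000111111100000000000000


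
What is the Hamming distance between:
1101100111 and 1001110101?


XOR: 0100010010
Count of 1s: 3

3


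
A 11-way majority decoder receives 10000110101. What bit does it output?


Ones: 5 out of 11
Threshold: 6

0 (5/11 voted 1)


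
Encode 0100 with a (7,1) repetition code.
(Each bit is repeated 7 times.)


Each bit -> 7 copies

0000000111111100000000000000


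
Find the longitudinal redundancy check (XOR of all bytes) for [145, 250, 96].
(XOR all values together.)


XOR chain: 145 ^ 250 ^ 96 = 11

11


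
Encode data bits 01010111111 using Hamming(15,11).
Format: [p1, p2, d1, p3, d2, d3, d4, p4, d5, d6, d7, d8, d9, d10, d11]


Parity bits: p1=1, p2=1, p3=0, p4=0

110010100111111


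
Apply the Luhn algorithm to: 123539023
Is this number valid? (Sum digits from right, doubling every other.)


Luhn sum = 28
28 mod 10 = 8

Invalid (Luhn sum mod 10 = 8)


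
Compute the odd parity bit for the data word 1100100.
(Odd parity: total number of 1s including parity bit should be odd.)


Number of 1s in data: 3
Parity bit: 0

0


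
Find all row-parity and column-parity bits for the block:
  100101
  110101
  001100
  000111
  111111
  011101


Row parities: 100100
Column parities: 111001

Row P: 100100, Col P: 111001, Corner: 0


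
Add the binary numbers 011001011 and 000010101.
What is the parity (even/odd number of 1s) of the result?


011001011 = 203
000010101 = 21
Sum = 224 = 11100000
1s count = 3

odd parity (3 ones in 11100000)


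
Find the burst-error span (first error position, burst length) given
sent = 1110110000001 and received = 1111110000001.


XOR: 0001000000000

Burst at position 3, length 1


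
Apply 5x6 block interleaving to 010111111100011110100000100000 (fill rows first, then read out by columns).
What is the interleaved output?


Matrix:
  010111
  111100
  011110
  100000
  100000
Read columns: 010111110001100111001010010000

010111110001100111001010010000


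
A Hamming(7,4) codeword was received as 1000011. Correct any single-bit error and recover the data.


Syndrome = 0: no error detected

Data: 0011 (no errors)


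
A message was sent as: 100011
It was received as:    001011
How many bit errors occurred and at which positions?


XOR: 101000

2 error(s) at position(s): 0, 2


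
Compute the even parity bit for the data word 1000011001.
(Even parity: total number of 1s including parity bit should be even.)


Number of 1s in data: 4
Parity bit: 0

0


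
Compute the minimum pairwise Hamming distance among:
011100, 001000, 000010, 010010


Comparing all pairs, minimum distance: 1
Can detect 0 errors, correct 0 errors

1


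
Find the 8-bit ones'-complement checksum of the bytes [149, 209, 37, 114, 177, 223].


Sum = 909 mod 256 = 141
Complement = 114

114


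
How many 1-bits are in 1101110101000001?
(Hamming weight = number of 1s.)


Counting 1s in 1101110101000001

8


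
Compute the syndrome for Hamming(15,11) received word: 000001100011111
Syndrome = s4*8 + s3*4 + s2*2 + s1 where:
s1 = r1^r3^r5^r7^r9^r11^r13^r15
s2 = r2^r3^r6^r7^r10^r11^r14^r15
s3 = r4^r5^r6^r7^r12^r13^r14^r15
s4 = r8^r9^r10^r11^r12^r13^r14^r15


s1=0, s2=1, s3=0, s4=1

Syndrome = 10 (error at position 10)


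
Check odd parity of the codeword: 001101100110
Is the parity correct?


Number of 1s: 6

No, parity error (6 ones)


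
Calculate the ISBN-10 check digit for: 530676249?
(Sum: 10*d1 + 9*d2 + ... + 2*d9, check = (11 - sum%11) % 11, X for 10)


Weighted sum: 229
229 mod 11 = 9

Check digit: 2


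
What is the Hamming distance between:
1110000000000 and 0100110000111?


XOR: 1010110000111
Count of 1s: 7

7


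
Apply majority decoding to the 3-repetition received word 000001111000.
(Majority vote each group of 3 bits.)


Groups: 000, 001, 111, 000
Majority votes: 0010

0010


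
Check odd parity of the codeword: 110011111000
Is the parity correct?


Number of 1s: 7

Yes, parity is correct (7 ones)


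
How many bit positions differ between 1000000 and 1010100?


XOR: 0010100
Count of 1s: 2

2


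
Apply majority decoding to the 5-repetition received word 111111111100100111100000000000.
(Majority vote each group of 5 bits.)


Groups: 11111, 11111, 00100, 11110, 00000, 00000
Majority votes: 110100

110100


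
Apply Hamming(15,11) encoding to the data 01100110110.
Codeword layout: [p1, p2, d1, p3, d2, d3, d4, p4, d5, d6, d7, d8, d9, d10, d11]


Parity bits: p1=1, p2=0, p3=0, p4=0

100011000110110


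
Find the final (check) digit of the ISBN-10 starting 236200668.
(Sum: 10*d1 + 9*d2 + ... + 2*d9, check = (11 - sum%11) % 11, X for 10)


Weighted sum: 167
167 mod 11 = 2

Check digit: 9


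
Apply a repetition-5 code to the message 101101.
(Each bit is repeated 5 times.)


Each bit -> 5 copies

111110000011111111110000011111


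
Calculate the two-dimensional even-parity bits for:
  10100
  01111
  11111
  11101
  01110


Row parities: 00101
Column parities: 10111

Row P: 00101, Col P: 10111, Corner: 0


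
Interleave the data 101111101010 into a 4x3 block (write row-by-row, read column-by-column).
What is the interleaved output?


Matrix:
  101
  111
  101
  010
Read columns: 111001011110

111001011110


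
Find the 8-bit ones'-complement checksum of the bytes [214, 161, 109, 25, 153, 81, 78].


Sum = 821 mod 256 = 53
Complement = 202

202


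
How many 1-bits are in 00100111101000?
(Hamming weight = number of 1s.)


Counting 1s in 00100111101000

6


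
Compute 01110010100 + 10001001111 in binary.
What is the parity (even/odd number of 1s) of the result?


01110010100 = 916
10001001111 = 1103
Sum = 2019 = 11111100011
1s count = 8

even parity (8 ones in 11111100011)


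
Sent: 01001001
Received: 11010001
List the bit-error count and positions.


XOR: 10011000

3 error(s) at position(s): 0, 3, 4


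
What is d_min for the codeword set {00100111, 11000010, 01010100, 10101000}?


Comparing all pairs, minimum distance: 4
Can detect 3 errors, correct 1 errors

4


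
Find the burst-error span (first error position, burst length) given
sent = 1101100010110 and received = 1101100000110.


XOR: 0000000010000

Burst at position 8, length 1


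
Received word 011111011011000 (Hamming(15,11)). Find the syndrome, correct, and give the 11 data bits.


Syndrome = 0: no error detected

Data: 11101011000 (no errors)


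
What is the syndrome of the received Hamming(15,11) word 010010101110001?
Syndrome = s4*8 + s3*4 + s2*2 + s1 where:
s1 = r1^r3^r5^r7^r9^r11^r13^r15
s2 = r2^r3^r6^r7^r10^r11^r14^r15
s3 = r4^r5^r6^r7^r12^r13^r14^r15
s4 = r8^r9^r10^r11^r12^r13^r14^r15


s1=1, s2=1, s3=1, s4=0

Syndrome = 7 (error at position 7)


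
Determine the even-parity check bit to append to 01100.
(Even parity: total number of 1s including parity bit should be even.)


Number of 1s in data: 2
Parity bit: 0

0


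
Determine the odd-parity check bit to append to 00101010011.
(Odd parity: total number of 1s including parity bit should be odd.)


Number of 1s in data: 5
Parity bit: 0

0


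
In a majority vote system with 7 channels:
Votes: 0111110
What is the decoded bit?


Ones: 5 out of 7
Threshold: 4

1 (5/7 voted 1)


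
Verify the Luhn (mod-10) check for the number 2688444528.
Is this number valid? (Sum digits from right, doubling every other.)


Luhn sum = 62
62 mod 10 = 2

Invalid (Luhn sum mod 10 = 2)


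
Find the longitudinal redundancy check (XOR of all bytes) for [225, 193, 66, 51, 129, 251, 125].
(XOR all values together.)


XOR chain: 225 ^ 193 ^ 66 ^ 51 ^ 129 ^ 251 ^ 125 = 86

86


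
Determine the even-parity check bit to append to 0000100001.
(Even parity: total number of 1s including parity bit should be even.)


Number of 1s in data: 2
Parity bit: 0

0


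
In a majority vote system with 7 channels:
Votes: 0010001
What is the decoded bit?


Ones: 2 out of 7
Threshold: 4

0 (2/7 voted 1)
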